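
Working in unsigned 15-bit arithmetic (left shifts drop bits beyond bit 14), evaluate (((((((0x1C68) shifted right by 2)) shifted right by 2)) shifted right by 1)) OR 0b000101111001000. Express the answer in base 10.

3051

0x1C68 = 001110001101000
→ shifted right by 2 → 000011100011010 = 1818
→ shifted right by 2 → 000000111000110 = 454
→ shifted right by 1 → 000000011100011 = 227
0b000101111001000 = 000101111001000
→ OR → 000101111101011 = 3051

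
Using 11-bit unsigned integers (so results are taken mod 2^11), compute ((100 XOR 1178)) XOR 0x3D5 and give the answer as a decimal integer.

100 = 00001100100
1178 = 10010011010
→ XOR → 10011111110 = 1278
0x3D5 = 01111010101
→ XOR → 11100101011 = 1835

1835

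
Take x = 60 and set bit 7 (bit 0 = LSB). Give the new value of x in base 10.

x = 000111100
bit 7 is currently 0; set it via x | (1 << 7) = x | 128
→ 010111100 = 188

188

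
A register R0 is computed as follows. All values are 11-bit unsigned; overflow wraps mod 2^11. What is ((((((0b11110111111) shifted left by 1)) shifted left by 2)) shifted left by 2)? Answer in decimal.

0b11110111111 = 11110111111
→ shifted left by 1 (mod 2^11) → 11101111110 = 1918
→ shifted left by 2 (mod 2^11) → 10111111000 = 1528
→ shifted left by 2 (mod 2^11) → 11111100000 = 2016

2016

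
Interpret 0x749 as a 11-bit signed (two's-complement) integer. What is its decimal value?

pattern = 11101001001 (MSB is 1 ⇒ negative)
Invert: 00010110110, add 1 → 00010110111 = 183, so the value is -183.
(Equivalently: 1865 - 2^11 = 1865 - 2048 = -183.)

-183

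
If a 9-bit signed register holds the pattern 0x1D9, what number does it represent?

pattern = 111011001 (MSB is 1 ⇒ negative)
Invert: 000100110, add 1 → 000100111 = 39, so the value is -39.
(Equivalently: 473 - 2^9 = 473 - 512 = -39.)

-39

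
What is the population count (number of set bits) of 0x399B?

9

0x399B = 11100110011011
Count the 1s: 1 + 1 + 1 + 1 + 1 + 1 + 1 + 1 + 1 = 9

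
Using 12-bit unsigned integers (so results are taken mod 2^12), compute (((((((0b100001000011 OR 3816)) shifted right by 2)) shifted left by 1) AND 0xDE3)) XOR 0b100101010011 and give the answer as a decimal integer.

3123

0b100001000011 = 100001000011
3816 = 111011101000
→ OR → 111011101011 = 3819
→ shifted right by 2 → 001110111010 = 954
→ shifted left by 1 (mod 2^12) → 011101110100 = 1908
0xDE3 = 110111100011
→ AND → 010101100000 = 1376
0b100101010011 = 100101010011
→ XOR → 110000110011 = 3123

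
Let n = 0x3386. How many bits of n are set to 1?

0x3386 = 11001110000110
Count the 1s: 1 + 1 + 1 + 1 + 1 + 1 + 1 = 7

7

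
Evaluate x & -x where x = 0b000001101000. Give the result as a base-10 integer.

8

x = 1101000 = 104
-x (two's complement) = …0011000
AND   = 0001000 = 8
(x & -x isolates the lowest set bit of x.)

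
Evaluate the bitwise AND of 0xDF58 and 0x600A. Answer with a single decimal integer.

16392

0xDF58 = 1101111101011000
0x600A = 0110000000001010
AND → 0100000000001000 = 16392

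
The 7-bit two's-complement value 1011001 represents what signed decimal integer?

pattern = 1011001 (MSB is 1 ⇒ negative)
Invert: 0100110, add 1 → 0100111 = 39, so the value is -39.
(Equivalently: 89 - 2^7 = 89 - 128 = -39.)

-39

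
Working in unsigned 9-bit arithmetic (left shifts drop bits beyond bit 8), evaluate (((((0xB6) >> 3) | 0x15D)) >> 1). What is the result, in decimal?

175

0xB6 = 010110110
→ >> 3 → 000010110 = 22
0x15D = 101011101
→ | → 101011111 = 351
→ >> 1 → 010101111 = 175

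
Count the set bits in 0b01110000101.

5

n = 1110000101
Count the 1s: 1 + 1 + 1 + 1 + 1 = 5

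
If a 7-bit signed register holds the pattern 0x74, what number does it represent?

-12

pattern = 1110100 (MSB is 1 ⇒ negative)
Invert: 0001011, add 1 → 0001100 = 12, so the value is -12.
(Equivalently: 116 - 2^7 = 116 - 128 = -12.)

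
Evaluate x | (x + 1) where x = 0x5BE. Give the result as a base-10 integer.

x = 10110111110 = 1470
x + 1 = 10110111111
OR    = 10110111111 = 1471
(x | (x + 1) sets the lowest cleared bit.)

1471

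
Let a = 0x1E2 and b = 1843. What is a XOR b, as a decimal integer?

1745

0x1E2 = 00111100010
1843 = 11100110011
XOR → 11011010001 = 1745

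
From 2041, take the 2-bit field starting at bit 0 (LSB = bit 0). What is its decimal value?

1

v = 011111111001
Shift right by 0: 011111111001
Mask low 2 bits: 01 = 1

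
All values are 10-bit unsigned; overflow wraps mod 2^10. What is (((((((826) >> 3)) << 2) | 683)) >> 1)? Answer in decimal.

826 = 1100111010
→ >> 3 → 0001100111 = 103
→ << 2 (mod 2^10) → 0110011100 = 412
683 = 1010101011
→ | → 1110111111 = 959
→ >> 1 → 0111011111 = 479

479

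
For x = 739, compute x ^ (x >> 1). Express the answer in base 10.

914

x = 1011100011 = 739
x>>1 = 0101110001
XOR  = 1110010010 = 914
(x ^ (x >> 1) gives the standard binary-reflected Gray code of x.)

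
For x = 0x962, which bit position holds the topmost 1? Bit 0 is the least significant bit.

11

0x962 = 100101100010
The topmost 1 is at position 11 (since 2^11 = 2048 ≤ 2402 < 4096).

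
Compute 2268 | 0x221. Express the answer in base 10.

2813

2268 = 100011011100
0x221 = 001000100001
 OR → 101011111101 = 2813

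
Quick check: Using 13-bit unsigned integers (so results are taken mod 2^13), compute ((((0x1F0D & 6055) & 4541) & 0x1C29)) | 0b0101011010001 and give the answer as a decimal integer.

6865

0x1F0D = 1111100001101
6055 = 1011110100111
→ & → 1011100000101 = 5893
4541 = 1000110111101
→ & → 1000100000101 = 4357
0x1C29 = 1110000101001
→ & → 1000000000001 = 4097
0b0101011010001 = 0101011010001
→ | → 1101011010001 = 6865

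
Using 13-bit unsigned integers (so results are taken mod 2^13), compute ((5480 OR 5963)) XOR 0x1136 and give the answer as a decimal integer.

5480 = 1010101101000
5963 = 1011101001011
→ OR → 1011101101011 = 5995
0x1136 = 1000100110110
→ XOR → 0011001011101 = 1629

1629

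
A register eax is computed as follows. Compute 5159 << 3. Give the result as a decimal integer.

41272

5159 = 0001010000100111
shift left by 3 → 1010000100111000 = 41272
(equivalently, 5159 × 2^3 = 5159 × 8)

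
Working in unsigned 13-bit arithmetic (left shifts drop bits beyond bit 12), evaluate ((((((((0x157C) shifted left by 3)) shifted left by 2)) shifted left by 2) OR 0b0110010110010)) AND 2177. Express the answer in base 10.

2176

0x157C = 1010101111100
→ shifted left by 3 (mod 2^13) → 0101111100000 = 3040
→ shifted left by 2 (mod 2^13) → 0111110000000 = 3968
→ shifted left by 2 (mod 2^13) → 1111000000000 = 7680
0b0110010110010 = 0110010110010
→ OR → 1111010110010 = 7858
2177 = 0100010000001
→ AND → 0100010000000 = 2176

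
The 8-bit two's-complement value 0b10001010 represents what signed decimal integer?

-118

pattern = 10001010 (MSB is 1 ⇒ negative)
Invert: 01110101, add 1 → 01110110 = 118, so the value is -118.
(Equivalently: 138 - 2^8 = 138 - 256 = -118.)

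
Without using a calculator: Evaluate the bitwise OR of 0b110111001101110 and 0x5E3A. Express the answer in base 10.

a = 110111001101110
0x5E3A = 101111000111010
 OR → 111111001111110 = 32382

32382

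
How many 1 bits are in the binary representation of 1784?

7

1784 = 11011111000
Count the 1s: 1 + 1 + 1 + 1 + 1 + 1 + 1 = 7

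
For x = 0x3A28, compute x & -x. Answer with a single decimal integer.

x = 11101000101000 = 14888
-x (two's complement) = …00010111011000
AND   = 00000000001000 = 8
(x & -x isolates the lowest set bit of x.)

8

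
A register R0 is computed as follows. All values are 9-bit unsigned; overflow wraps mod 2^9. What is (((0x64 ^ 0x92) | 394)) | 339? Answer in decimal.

511

0x64 = 001100100
0x92 = 010010010
→ ^ → 011110110 = 246
394 = 110001010
→ | → 111111110 = 510
339 = 101010011
→ | → 111111111 = 511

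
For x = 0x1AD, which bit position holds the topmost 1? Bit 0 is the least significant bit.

8

0x1AD = 110101101
The topmost 1 is at position 8 (since 2^8 = 256 ≤ 429 < 512).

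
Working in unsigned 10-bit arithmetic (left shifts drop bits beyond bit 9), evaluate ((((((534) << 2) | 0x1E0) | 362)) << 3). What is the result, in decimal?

534 = 1000010110
→ << 2 (mod 2^10) → 0001011000 = 88
0x1E0 = 0111100000
→ | → 0111111000 = 504
362 = 0101101010
→ | → 0111111010 = 506
→ << 3 (mod 2^10) → 1111010000 = 976

976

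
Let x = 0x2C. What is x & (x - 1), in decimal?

40

x = 101100 = 44
x - 1 = 101011
AND   = 101000 = 40
(x & (x - 1) clears the lowest set bit of x.)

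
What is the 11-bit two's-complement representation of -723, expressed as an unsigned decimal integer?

723 in 11 bits: 01011010011
Invert: 10100101100
Add 1:  10100101101 = 1325
(Check: 2^11 - 723 = 2048 - 723 = 1325.)

1325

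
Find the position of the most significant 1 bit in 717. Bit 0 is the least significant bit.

717 = 1011001101
The topmost 1 is at position 9 (since 2^9 = 512 ≤ 717 < 1024).

9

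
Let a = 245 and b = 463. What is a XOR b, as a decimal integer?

314

245 = 011110101
463 = 111001111
XOR → 100111010 = 314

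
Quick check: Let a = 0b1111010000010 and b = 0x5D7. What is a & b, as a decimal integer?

1154

a = 1111010000010
0x5D7 = 0010111010111
AND → 0010010000010 = 1154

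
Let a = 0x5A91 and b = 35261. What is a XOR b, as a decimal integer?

0x5A91 = 0101101010010001
35261 = 1000100110111101
XOR → 1101001100101100 = 54060

54060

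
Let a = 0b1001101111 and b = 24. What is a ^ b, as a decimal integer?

a = 1001101111
24 = 0000011000
XOR → 1001110111 = 631

631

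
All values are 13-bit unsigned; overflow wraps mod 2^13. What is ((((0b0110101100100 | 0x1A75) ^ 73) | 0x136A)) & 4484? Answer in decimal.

4356

0b0110101100100 = 0110101100100
0x1A75 = 1101001110101
→ | → 1111101110101 = 8053
73 = 0000001001001
→ ^ → 1111100111100 = 7996
0x136A = 1001101101010
→ | → 1111101111110 = 8062
4484 = 1000110000100
→ & → 1000100000100 = 4356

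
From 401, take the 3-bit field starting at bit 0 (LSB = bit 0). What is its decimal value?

v = 110010001
Shift right by 0: 110010001
Mask low 3 bits: 001 = 1

1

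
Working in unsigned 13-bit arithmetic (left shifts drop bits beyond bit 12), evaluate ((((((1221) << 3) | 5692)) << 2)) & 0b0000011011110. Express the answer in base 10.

208

1221 = 0010011000101
→ << 3 (mod 2^13) → 0011000101000 = 1576
5692 = 1011000111100
→ | → 1011000111100 = 5692
→ << 2 (mod 2^13) → 1100011110000 = 6384
0b0000011011110 = 0000011011110
→ & → 0000011010000 = 208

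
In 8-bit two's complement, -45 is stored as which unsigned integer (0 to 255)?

45 in 8 bits: 00101101
Invert: 11010010
Add 1:  11010011 = 211
(Check: 2^8 - 45 = 256 - 45 = 211.)

211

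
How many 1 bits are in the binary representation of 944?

944 = 1110110000
Count the 1s: 1 + 1 + 1 + 1 + 1 = 5

5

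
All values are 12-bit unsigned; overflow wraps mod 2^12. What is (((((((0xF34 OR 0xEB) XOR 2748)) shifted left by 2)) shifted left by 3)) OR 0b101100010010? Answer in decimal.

2930

0xF34 = 111100110100
0xEB = 000011101011
→ OR → 111111111111 = 4095
2748 = 101010111100
→ XOR → 010101000011 = 1347
→ shifted left by 2 (mod 2^12) → 010100001100 = 1292
→ shifted left by 3 (mod 2^12) → 100001100000 = 2144
0b101100010010 = 101100010010
→ OR → 101101110010 = 2930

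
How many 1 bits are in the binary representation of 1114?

5

1114 = 10001011010
Count the 1s: 1 + 1 + 1 + 1 + 1 = 5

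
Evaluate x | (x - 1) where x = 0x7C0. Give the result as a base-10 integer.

2047

x = 11111000000 = 1984
x - 1 = 11110111111
OR    = 11111111111 = 2047
(x | (x - 1) sets all bits below the lowest set bit.)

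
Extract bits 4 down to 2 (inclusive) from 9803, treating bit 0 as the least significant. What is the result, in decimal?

2

v = 10011001001011
Shift right by 2: 100110010010
Mask low 3 bits: 010 = 2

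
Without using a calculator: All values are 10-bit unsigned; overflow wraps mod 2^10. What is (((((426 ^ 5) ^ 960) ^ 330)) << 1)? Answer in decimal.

586

426 = 0110101010
5 = 0000000101
→ ^ → 0110101111 = 431
960 = 1111000000
→ ^ → 1001101111 = 623
330 = 0101001010
→ ^ → 1100100101 = 805
→ << 1 (mod 2^10) → 1001001010 = 586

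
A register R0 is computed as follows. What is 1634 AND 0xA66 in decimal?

610

1634 = 011001100010
0xA66 = 101001100110
AND → 001001100010 = 610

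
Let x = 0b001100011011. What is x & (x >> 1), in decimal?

265

x = 1100011011 = 795
x>>1 = 0110001101
AND  = 0100001001 = 265
(x & (x >> 1) has a 1 wherever x has two consecutive 1 bits.)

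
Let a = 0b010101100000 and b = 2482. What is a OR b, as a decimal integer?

3570

a = 010101100000
2482 = 100110110010
 OR → 110111110010 = 3570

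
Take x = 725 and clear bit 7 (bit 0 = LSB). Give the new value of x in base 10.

597

x = 1011010101
bit 7 is currently 1; clear it via x & ~(1 << 7) = x & ~128
→ 1001010101 = 597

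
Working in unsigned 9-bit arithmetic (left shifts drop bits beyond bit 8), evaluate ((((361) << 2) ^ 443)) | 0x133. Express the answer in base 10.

319

361 = 101101001
→ << 2 (mod 2^9) → 110100100 = 420
443 = 110111011
→ ^ → 000011111 = 31
0x133 = 100110011
→ | → 100111111 = 319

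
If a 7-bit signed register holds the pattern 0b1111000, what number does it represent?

-8

pattern = 1111000 (MSB is 1 ⇒ negative)
Invert: 0000111, add 1 → 0001000 = 8, so the value is -8.
(Equivalently: 120 - 2^7 = 120 - 128 = -8.)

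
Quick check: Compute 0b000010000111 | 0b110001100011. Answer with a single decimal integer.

a = 000010000111
b = 110001100011
 OR → 110011100111 = 3303

3303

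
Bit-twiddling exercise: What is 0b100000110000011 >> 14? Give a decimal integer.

1

x = 100000110000011
shift right by 14 → 000000000000001 = 1
(equivalently, floor(16771 / 16384))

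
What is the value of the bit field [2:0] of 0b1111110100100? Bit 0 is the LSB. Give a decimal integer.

v = 1111110100100
Shift right by 0: 1111110100100
Mask low 3 bits: 100 = 4

4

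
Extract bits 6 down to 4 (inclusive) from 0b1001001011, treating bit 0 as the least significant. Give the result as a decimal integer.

v = 1001001011
Shift right by 4: 100100
Mask low 3 bits: 100 = 4

4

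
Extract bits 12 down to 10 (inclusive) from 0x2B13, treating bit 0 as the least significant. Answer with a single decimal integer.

v = 10101100010011
Shift right by 10: 1010
Mask low 3 bits: 010 = 2

2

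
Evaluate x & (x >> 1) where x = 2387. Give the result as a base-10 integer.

1

x = 100101010011 = 2387
x>>1 = 010010101001
AND  = 000000000001 = 1
(x & (x >> 1) has a 1 wherever x has two consecutive 1 bits.)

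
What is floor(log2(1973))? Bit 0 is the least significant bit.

10

1973 = 11110110101
The topmost 1 is at position 10 (since 2^10 = 1024 ≤ 1973 < 2048).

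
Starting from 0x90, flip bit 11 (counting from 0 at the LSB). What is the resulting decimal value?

2192

x = 0000010010000
bit 11 is currently 0; toggle it via x ^ (1 << 11) = x ^ 2048
→ 0100010010000 = 2192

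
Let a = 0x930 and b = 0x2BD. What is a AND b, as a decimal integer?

48

0x930 = 100100110000
0x2BD = 001010111101
AND → 000000110000 = 48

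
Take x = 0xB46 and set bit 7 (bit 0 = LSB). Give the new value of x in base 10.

3014

x = 101101000110
bit 7 is currently 0; set it via x | (1 << 7) = x | 128
→ 101111000110 = 3014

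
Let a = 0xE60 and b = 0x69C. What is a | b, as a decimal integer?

3836

0xE60 = 111001100000
0x69C = 011010011100
 OR → 111011111100 = 3836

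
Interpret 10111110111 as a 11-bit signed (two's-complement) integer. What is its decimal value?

pattern = 10111110111 (MSB is 1 ⇒ negative)
Invert: 01000001000, add 1 → 01000001001 = 521, so the value is -521.
(Equivalently: 1527 - 2^11 = 1527 - 2048 = -521.)

-521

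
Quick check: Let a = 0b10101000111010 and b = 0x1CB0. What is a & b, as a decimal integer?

a = 10101000111010
0x1CB0 = 01110010110000
AND → 00100000110000 = 2096

2096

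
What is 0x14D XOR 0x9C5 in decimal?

2184

0x14D = 000101001101
0x9C5 = 100111000101
XOR → 100010001000 = 2184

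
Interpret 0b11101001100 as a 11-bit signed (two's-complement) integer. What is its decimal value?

-180

pattern = 11101001100 (MSB is 1 ⇒ negative)
Invert: 00010110011, add 1 → 00010110100 = 180, so the value is -180.
(Equivalently: 1868 - 2^11 = 1868 - 2048 = -180.)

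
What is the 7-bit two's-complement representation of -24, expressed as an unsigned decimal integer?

104

24 in 7 bits: 0011000
Invert: 1100111
Add 1:  1101000 = 104
(Check: 2^7 - 24 = 128 - 24 = 104.)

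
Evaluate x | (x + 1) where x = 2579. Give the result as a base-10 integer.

x = 101000010011 = 2579
x + 1 = 101000010100
OR    = 101000010111 = 2583
(x | (x + 1) sets the lowest cleared bit.)

2583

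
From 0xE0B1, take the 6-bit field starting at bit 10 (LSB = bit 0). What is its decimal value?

v = 1110000010110001
Shift right by 10: 111000
Mask low 6 bits: 111000 = 56

56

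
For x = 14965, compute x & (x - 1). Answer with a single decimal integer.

x = 11101001110101 = 14965
x - 1 = 11101001110100
AND   = 11101001110100 = 14964
(x & (x - 1) clears the lowest set bit of x.)

14964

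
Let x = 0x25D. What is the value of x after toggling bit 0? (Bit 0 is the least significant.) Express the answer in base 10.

x = 00001001011101
bit 0 is currently 1; toggle it via x ^ (1 << 0) = x ^ 1
→ 00001001011100 = 604

604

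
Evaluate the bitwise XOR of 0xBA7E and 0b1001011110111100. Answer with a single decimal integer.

11714

0xBA7E = 1011101001111110
b = 1001011110111100
XOR → 0010110111000010 = 11714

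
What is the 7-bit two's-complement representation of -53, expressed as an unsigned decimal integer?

53 in 7 bits: 0110101
Invert: 1001010
Add 1:  1001011 = 75
(Check: 2^7 - 53 = 128 - 53 = 75.)

75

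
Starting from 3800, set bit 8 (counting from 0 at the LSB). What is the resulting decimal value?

4056

x = 111011011000
bit 8 is currently 0; set it via x | (1 << 8) = x | 256
→ 111111011000 = 4056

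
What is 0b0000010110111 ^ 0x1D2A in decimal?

a = 0000010110111
0x1D2A = 1110100101010
XOR → 1110110011101 = 7581

7581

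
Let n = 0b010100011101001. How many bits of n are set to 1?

n = 10100011101001
Count the 1s: 1 + 1 + 1 + 1 + 1 + 1 + 1 = 7

7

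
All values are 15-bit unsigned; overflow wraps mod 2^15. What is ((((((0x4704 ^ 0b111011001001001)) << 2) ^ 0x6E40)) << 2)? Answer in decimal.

11728

0x4704 = 100011100000100
0b111011001001001 = 111011001001001
→ ^ → 011000101001101 = 12621
→ << 2 (mod 2^15) → 100010100110100 = 17716
0x6E40 = 110111001000000
→ ^ → 010101101110100 = 11124
→ << 2 (mod 2^15) → 010110111010000 = 11728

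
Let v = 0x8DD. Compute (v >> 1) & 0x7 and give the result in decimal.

v = 100011011101
Shift right by 1: 10001101110
Mask low 3 bits: 110 = 6

6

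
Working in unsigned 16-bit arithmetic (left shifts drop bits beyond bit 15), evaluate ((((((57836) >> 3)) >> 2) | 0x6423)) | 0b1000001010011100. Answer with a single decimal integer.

57836 = 1110000111101100
→ >> 3 → 0001110000111101 = 7229
→ >> 2 → 0000011100001111 = 1807
0x6423 = 0110010000100011
→ | → 0110011100101111 = 26415
0b1000001010011100 = 1000001010011100
→ | → 1110011110111111 = 59327

59327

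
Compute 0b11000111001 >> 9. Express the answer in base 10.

3

x = 11000111001
shift right by 9 → 00000000011 = 3
(equivalently, floor(1593 / 512))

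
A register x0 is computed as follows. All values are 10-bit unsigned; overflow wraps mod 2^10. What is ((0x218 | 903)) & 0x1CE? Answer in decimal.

398

0x218 = 1000011000
903 = 1110000111
→ | → 1110011111 = 927
0x1CE = 0111001110
→ & → 0110001110 = 398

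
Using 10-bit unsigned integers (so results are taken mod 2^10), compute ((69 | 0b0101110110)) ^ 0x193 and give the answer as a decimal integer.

69 = 0001000101
0b0101110110 = 0101110110
→ | → 0101110111 = 375
0x193 = 0110010011
→ ^ → 0011100100 = 228

228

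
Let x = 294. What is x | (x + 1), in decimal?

x = 100100110 = 294
x + 1 = 100100111
OR    = 100100111 = 295
(x | (x + 1) sets the lowest cleared bit.)

295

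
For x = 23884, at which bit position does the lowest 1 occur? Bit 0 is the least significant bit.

23884 = 101110101001100
Trailing zeros: 2, so the lowest set bit is bit 2 (value 4).

2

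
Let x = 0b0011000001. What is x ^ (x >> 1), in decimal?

x = 11000001 = 193
x>>1 = 01100000
XOR  = 10100001 = 161
(x ^ (x >> 1) gives the standard binary-reflected Gray code of x.)

161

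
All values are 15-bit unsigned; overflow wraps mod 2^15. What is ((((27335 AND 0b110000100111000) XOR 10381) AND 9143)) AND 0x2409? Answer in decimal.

1

27335 = 110101011000111
0b110000100111000 = 110000100111000
→ AND → 110000000000000 = 24576
10381 = 010100010001101
→ XOR → 100100010001101 = 18573
9143 = 010001110110111
→ AND → 000000010000101 = 133
0x2409 = 010010000001001
→ AND → 000000000000001 = 1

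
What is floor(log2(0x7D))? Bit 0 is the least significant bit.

6

0x7D = 1111101
The topmost 1 is at position 6 (since 2^6 = 64 ≤ 125 < 128).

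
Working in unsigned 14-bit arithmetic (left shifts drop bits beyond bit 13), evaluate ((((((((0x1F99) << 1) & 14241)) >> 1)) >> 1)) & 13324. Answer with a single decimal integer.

0x1F99 = 01111110011001
→ << 1 (mod 2^14) → 11111100110010 = 16178
14241 = 11011110100001
→ & → 11011100100000 = 14112
→ >> 1 → 01101110010000 = 7056
→ >> 1 → 00110111001000 = 3528
13324 = 11010000001100
→ & → 00010000001000 = 1032

1032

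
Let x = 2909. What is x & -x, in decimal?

1

x = 101101011101 = 2909
-x (two's complement) = …010010100011
AND   = 000000000001 = 1
(x & -x isolates the lowest set bit of x.)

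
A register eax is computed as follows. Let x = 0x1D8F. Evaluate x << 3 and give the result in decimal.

0x1D8F = 0001110110001111
shift left by 3 → 1110110001111000 = 60536
(equivalently, 7567 × 2^3 = 7567 × 8)

60536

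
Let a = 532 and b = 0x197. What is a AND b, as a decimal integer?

532 = 1000010100
0x197 = 0110010111
AND → 0000010100 = 20

20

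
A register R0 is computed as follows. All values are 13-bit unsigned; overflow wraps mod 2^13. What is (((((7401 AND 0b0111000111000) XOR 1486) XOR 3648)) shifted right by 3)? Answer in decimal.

244

7401 = 1110011101001
0b0111000111000 = 0111000111000
→ AND → 0110000101000 = 3112
1486 = 0010111001110
→ XOR → 0100111100110 = 2534
3648 = 0111001000000
→ XOR → 0011110100110 = 1958
→ shifted right by 3 → 0000011110100 = 244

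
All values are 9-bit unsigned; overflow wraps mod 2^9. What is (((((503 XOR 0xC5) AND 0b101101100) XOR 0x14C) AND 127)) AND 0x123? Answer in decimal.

503 = 111110111
0xC5 = 011000101
→ XOR → 100110010 = 306
0b101101100 = 101101100
→ AND → 100100000 = 288
0x14C = 101001100
→ XOR → 001101100 = 108
127 = 001111111
→ AND → 001101100 = 108
0x123 = 100100011
→ AND → 000100000 = 32

32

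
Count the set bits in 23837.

9

23837 = 101110100011101
Count the 1s: 1 + 1 + 1 + 1 + 1 + 1 + 1 + 1 + 1 = 9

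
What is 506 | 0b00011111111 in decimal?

506 = 111111010
b = 011111111
 OR → 111111111 = 511

511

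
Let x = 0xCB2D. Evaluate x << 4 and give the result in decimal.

832208

0xCB2D = 00001100101100101101
shift left by 4 → 11001011001011010000 = 832208
(equivalently, 52013 × 2^4 = 52013 × 16)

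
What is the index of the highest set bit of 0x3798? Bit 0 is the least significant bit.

0x3798 = 11011110011000
The topmost 1 is at position 13 (since 2^13 = 8192 ≤ 14232 < 16384).

13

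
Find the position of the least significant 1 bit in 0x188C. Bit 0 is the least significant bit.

2

0x188C = 1100010001100
Trailing zeros: 2, so the lowest set bit is bit 2 (value 4).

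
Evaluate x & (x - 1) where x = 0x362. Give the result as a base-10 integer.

x = 1101100010 = 866
x - 1 = 1101100001
AND   = 1101100000 = 864
(x & (x - 1) clears the lowest set bit of x.)

864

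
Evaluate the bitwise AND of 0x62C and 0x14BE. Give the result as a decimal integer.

0x62C = 0011000101100
0x14BE = 1010010111110
AND → 0010000101100 = 1068

1068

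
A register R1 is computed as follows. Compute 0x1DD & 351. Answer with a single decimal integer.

349

0x1DD = 111011101
351 = 101011111
AND → 101011101 = 349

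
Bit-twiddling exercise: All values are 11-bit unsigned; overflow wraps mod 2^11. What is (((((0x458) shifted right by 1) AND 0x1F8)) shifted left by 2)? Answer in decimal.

0x458 = 10001011000
→ shifted right by 1 → 01000101100 = 556
0x1F8 = 00111111000
→ AND → 00000101000 = 40
→ shifted left by 2 (mod 2^11) → 00010100000 = 160

160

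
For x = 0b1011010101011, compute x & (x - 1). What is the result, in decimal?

5802

x = 1011010101011 = 5803
x - 1 = 1011010101010
AND   = 1011010101010 = 5802
(x & (x - 1) clears the lowest set bit of x.)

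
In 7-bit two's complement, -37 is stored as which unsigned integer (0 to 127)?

91

37 in 7 bits: 0100101
Invert: 1011010
Add 1:  1011011 = 91
(Check: 2^7 - 37 = 128 - 37 = 91.)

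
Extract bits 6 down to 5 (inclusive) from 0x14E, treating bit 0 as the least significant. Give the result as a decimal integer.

v = 0101001110
Shift right by 5: 01010
Mask low 2 bits: 10 = 2

2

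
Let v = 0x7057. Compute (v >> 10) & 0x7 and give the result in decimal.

4

v = 111000001010111
Shift right by 10: 11100
Mask low 3 bits: 100 = 4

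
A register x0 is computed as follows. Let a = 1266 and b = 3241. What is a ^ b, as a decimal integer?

2139

1266 = 010011110010
3241 = 110010101001
XOR → 100001011011 = 2139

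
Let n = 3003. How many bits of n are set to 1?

3003 = 101110111011
Count the 1s: 1 + 1 + 1 + 1 + 1 + 1 + 1 + 1 + 1 = 9

9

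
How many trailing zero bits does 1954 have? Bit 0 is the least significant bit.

1954 = 11110100010
Trailing zeros: 1, so the lowest set bit is bit 1 (value 2).

1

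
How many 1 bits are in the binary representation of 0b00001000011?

n = 1000011
Count the 1s: 1 + 1 + 1 = 3

3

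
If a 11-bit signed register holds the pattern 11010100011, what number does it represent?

pattern = 11010100011 (MSB is 1 ⇒ negative)
Invert: 00101011100, add 1 → 00101011101 = 349, so the value is -349.
(Equivalently: 1699 - 2^11 = 1699 - 2048 = -349.)

-349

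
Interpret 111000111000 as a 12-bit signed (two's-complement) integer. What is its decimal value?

pattern = 111000111000 (MSB is 1 ⇒ negative)
Invert: 000111000111, add 1 → 000111001000 = 456, so the value is -456.
(Equivalently: 3640 - 2^12 = 3640 - 4096 = -456.)

-456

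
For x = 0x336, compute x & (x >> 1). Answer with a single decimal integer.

274

x = 1100110110 = 822
x>>1 = 0110011011
AND  = 0100010010 = 274
(x & (x >> 1) has a 1 wherever x has two consecutive 1 bits.)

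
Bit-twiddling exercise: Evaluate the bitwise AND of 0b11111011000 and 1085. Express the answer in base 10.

1048

a = 11111011000
1085 = 10000111101
AND → 10000011000 = 1048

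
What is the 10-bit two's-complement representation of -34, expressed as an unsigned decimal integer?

990

34 in 10 bits: 0000100010
Invert: 1111011101
Add 1:  1111011110 = 990
(Check: 2^10 - 34 = 1024 - 34 = 990.)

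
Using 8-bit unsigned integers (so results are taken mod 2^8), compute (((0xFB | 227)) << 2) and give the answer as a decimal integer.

236

0xFB = 11111011
227 = 11100011
→ | → 11111011 = 251
→ << 2 (mod 2^8) → 11101100 = 236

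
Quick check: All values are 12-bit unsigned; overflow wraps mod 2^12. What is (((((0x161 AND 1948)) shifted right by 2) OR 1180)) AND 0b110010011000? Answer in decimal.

1176

0x161 = 000101100001
1948 = 011110011100
→ AND → 000100000000 = 256
→ shifted right by 2 → 000001000000 = 64
1180 = 010010011100
→ OR → 010011011100 = 1244
0b110010011000 = 110010011000
→ AND → 010010011000 = 1176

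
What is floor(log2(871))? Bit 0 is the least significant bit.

9

871 = 1101100111
The topmost 1 is at position 9 (since 2^9 = 512 ≤ 871 < 1024).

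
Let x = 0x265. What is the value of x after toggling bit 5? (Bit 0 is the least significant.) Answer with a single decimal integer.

x = 1001100101
bit 5 is currently 1; toggle it via x ^ (1 << 5) = x ^ 32
→ 1001000101 = 581

581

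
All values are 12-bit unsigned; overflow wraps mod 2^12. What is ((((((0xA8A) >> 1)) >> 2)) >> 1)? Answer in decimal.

0xA8A = 101010001010
→ >> 1 → 010101000101 = 1349
→ >> 2 → 000101010001 = 337
→ >> 1 → 000010101000 = 168

168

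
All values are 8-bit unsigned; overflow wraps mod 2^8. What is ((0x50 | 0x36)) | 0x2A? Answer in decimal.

126

0x50 = 01010000
0x36 = 00110110
→ | → 01110110 = 118
0x2A = 00101010
→ | → 01111110 = 126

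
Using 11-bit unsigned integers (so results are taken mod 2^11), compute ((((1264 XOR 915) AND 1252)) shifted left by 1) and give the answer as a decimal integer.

1264 = 10011110000
915 = 01110010011
→ XOR → 11101100011 = 1891
1252 = 10011100100
→ AND → 10001100000 = 1120
→ shifted left by 1 (mod 2^11) → 00011000000 = 192

192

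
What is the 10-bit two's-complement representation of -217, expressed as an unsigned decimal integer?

807

217 in 10 bits: 0011011001
Invert: 1100100110
Add 1:  1100100111 = 807
(Check: 2^10 - 217 = 1024 - 217 = 807.)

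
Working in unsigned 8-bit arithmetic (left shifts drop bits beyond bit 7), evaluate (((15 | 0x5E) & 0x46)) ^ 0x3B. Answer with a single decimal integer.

125

15 = 00001111
0x5E = 01011110
→ | → 01011111 = 95
0x46 = 01000110
→ & → 01000110 = 70
0x3B = 00111011
→ ^ → 01111101 = 125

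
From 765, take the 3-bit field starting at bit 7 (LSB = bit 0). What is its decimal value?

v = 1011111101
Shift right by 7: 101
Mask low 3 bits: 101 = 5

5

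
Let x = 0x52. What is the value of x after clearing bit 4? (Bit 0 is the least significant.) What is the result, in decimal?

x = 00001010010
bit 4 is currently 1; clear it via x & ~(1 << 4) = x & ~16
→ 00001000010 = 66

66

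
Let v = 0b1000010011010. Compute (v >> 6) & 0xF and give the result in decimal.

2

v = 1000010011010
Shift right by 6: 1000010
Mask low 4 bits: 0010 = 2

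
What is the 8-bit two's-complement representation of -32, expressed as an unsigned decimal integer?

224

32 in 8 bits: 00100000
Invert: 11011111
Add 1:  11100000 = 224
(Check: 2^8 - 32 = 256 - 32 = 224.)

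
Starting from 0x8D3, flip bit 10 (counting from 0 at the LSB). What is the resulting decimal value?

x = 100011010011
bit 10 is currently 0; toggle it via x ^ (1 << 10) = x ^ 1024
→ 110011010011 = 3283

3283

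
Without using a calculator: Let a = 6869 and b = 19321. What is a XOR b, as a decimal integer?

6869 = 001101011010101
19321 = 100101101111001
XOR → 101000110101100 = 20908

20908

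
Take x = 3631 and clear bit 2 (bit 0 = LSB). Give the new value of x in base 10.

3627

x = 111000101111
bit 2 is currently 1; clear it via x & ~(1 << 2) = x & ~4
→ 111000101011 = 3627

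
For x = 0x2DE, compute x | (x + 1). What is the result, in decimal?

735

x = 1011011110 = 734
x + 1 = 1011011111
OR    = 1011011111 = 735
(x | (x + 1) sets the lowest cleared bit.)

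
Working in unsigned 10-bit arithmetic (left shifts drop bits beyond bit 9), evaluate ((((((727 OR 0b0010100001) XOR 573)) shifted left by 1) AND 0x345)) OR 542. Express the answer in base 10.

727 = 1011010111
0b0010100001 = 0010100001
→ OR → 1011110111 = 759
573 = 1000111101
→ XOR → 0011001010 = 202
→ shifted left by 1 (mod 2^10) → 0110010100 = 404
0x345 = 1101000101
→ AND → 0100000100 = 260
542 = 1000011110
→ OR → 1100011110 = 798

798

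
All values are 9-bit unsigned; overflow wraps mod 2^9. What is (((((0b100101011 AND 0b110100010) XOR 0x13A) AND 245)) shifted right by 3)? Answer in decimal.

2

0b100101011 = 100101011
0b110100010 = 110100010
→ AND → 100100010 = 290
0x13A = 100111010
→ XOR → 000011000 = 24
245 = 011110101
→ AND → 000010000 = 16
→ shifted right by 3 → 000000010 = 2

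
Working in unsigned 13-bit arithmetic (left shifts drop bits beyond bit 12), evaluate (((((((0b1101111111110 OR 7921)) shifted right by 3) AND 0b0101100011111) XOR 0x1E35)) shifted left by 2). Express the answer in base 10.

5288

0b1101111111110 = 1101111111110
7921 = 1111011110001
→ OR → 1111111111111 = 8191
→ shifted right by 3 → 0001111111111 = 1023
0b0101100011111 = 0101100011111
→ AND → 0001100011111 = 799
0x1E35 = 1111000110101
→ XOR → 1110100101010 = 7466
→ shifted left by 2 (mod 2^13) → 1010010101000 = 5288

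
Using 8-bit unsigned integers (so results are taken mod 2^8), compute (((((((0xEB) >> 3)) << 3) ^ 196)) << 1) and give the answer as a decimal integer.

0xEB = 11101011
→ >> 3 → 00011101 = 29
→ << 3 (mod 2^8) → 11101000 = 232
196 = 11000100
→ ^ → 00101100 = 44
→ << 1 (mod 2^8) → 01011000 = 88

88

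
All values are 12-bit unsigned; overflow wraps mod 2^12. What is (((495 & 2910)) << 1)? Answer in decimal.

668

495 = 000111101111
2910 = 101101011110
→ & → 000101001110 = 334
→ << 1 (mod 2^12) → 001010011100 = 668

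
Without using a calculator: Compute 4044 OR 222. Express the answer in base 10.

4044 = 111111001100
222 = 000011011110
 OR → 111111011110 = 4062

4062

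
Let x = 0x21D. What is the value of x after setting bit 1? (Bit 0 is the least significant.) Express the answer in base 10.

543

x = 1000011101
bit 1 is currently 0; set it via x | (1 << 1) = x | 2
→ 1000011111 = 543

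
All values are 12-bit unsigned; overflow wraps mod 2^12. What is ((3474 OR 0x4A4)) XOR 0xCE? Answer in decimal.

3474 = 110110010010
0x4A4 = 010010100100
→ OR → 110110110110 = 3510
0xCE = 000011001110
→ XOR → 110101111000 = 3448

3448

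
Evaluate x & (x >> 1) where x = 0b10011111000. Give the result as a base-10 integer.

x = 10011111000 = 1272
x>>1 = 01001111100
AND  = 00001111000 = 120
(x & (x >> 1) has a 1 wherever x has two consecutive 1 bits.)

120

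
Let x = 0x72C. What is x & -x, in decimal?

4

x = 11100101100 = 1836
-x (two's complement) = …00011010100
AND   = 00000000100 = 4
(x & -x isolates the lowest set bit of x.)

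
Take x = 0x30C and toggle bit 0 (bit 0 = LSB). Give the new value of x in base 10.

x = 0001100001100
bit 0 is currently 0; toggle it via x ^ (1 << 0) = x ^ 1
→ 0001100001101 = 781

781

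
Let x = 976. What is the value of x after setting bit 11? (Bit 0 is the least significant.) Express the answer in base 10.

x = 001111010000
bit 11 is currently 0; set it via x | (1 << 11) = x | 2048
→ 101111010000 = 3024

3024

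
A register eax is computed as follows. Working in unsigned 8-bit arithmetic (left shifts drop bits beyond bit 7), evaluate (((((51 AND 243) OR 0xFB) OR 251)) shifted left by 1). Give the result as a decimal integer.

246

51 = 00110011
243 = 11110011
→ AND → 00110011 = 51
0xFB = 11111011
→ OR → 11111011 = 251
251 = 11111011
→ OR → 11111011 = 251
→ shifted left by 1 (mod 2^8) → 11110110 = 246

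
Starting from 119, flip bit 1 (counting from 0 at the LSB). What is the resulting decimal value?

117

x = 0001110111
bit 1 is currently 1; toggle it via x ^ (1 << 1) = x ^ 2
→ 0001110101 = 117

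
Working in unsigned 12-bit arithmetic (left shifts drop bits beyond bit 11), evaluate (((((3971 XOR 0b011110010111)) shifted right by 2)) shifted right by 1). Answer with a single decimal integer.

258

3971 = 111110000011
0b011110010111 = 011110010111
→ XOR → 100000010100 = 2068
→ shifted right by 2 → 001000000101 = 517
→ shifted right by 1 → 000100000010 = 258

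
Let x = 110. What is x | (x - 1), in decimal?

x = 1101110 = 110
x - 1 = 1101101
OR    = 1101111 = 111
(x | (x - 1) sets all bits below the lowest set bit.)

111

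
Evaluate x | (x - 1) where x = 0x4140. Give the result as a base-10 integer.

16767

x = 100000101000000 = 16704
x - 1 = 100000100111111
OR    = 100000101111111 = 16767
(x | (x - 1) sets all bits below the lowest set bit.)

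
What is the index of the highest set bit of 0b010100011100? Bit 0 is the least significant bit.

10

0b010100011100 = 10100011100
The topmost 1 is at position 10 (since 2^10 = 1024 ≤ 1308 < 2048).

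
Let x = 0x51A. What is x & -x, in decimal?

2

x = 10100011010 = 1306
-x (two's complement) = …01011100110
AND   = 00000000010 = 2
(x & -x isolates the lowest set bit of x.)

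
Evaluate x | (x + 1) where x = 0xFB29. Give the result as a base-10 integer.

x = 1111101100101001 = 64297
x + 1 = 1111101100101010
OR    = 1111101100101011 = 64299
(x | (x + 1) sets the lowest cleared bit.)

64299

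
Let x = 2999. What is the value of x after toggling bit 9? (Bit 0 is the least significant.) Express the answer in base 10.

2487

x = 0101110110111
bit 9 is currently 1; toggle it via x ^ (1 << 9) = x ^ 512
→ 0100110110111 = 2487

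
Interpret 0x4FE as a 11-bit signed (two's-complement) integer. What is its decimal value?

-770

pattern = 10011111110 (MSB is 1 ⇒ negative)
Invert: 01100000001, add 1 → 01100000010 = 770, so the value is -770.
(Equivalently: 1278 - 2^11 = 1278 - 2048 = -770.)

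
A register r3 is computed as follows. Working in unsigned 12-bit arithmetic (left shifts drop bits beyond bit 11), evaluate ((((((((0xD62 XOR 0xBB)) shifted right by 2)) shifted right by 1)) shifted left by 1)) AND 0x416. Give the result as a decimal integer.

22

0xD62 = 110101100010
0xBB = 000010111011
→ XOR → 110111011001 = 3545
→ shifted right by 2 → 001101110110 = 886
→ shifted right by 1 → 000110111011 = 443
→ shifted left by 1 (mod 2^12) → 001101110110 = 886
0x416 = 010000010110
→ AND → 000000010110 = 22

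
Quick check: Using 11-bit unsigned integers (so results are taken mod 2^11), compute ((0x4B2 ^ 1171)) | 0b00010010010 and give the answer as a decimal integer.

0x4B2 = 10010110010
1171 = 10010010011
→ ^ → 00000100001 = 33
0b00010010010 = 00010010010
→ | → 00010110011 = 179

179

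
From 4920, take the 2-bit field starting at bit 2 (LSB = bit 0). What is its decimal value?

2

v = 01001100111000
Shift right by 2: 010011001110
Mask low 2 bits: 10 = 2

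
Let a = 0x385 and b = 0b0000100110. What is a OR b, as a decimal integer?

0x385 = 1110000101
b = 0000100110
 OR → 1110100111 = 935

935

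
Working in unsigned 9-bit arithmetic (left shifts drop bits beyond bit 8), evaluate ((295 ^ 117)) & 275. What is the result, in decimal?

295 = 100100111
117 = 001110101
→ ^ → 101010010 = 338
275 = 100010011
→ & → 100010010 = 274

274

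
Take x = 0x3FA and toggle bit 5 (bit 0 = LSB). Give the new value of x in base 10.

986

x = 01111111010
bit 5 is currently 1; toggle it via x ^ (1 << 5) = x ^ 32
→ 01111011010 = 986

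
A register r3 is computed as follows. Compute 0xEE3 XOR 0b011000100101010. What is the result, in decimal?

16329

0xEE3 = 00111011100011
b = 11000100101010
XOR → 11111111001001 = 16329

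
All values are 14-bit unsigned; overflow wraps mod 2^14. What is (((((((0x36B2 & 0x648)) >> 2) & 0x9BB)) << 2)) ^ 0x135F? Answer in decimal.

0x36B2 = 11011010110010
0x648 = 00011001001000
→ & → 00011000000000 = 1536
→ >> 2 → 00000110000000 = 384
0x9BB = 00100110111011
→ & → 00000110000000 = 384
→ << 2 (mod 2^14) → 00011000000000 = 1536
0x135F = 01001101011111
→ ^ → 01010101011111 = 5471

5471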